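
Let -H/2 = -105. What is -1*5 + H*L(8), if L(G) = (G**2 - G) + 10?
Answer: 13855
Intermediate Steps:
H = 210 (H = -2*(-105) = 210)
L(G) = 10 + G**2 - G
-1*5 + H*L(8) = -1*5 + 210*(10 + 8**2 - 1*8) = -5 + 210*(10 + 64 - 8) = -5 + 210*66 = -5 + 13860 = 13855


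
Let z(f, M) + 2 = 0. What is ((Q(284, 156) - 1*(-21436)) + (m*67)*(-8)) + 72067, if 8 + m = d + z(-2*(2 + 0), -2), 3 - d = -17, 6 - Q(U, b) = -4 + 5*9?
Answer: 88108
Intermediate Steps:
Q(U, b) = -35 (Q(U, b) = 6 - (-4 + 5*9) = 6 - (-4 + 45) = 6 - 1*41 = 6 - 41 = -35)
z(f, M) = -2 (z(f, M) = -2 + 0 = -2)
d = 20 (d = 3 - 1*(-17) = 3 + 17 = 20)
m = 10 (m = -8 + (20 - 2) = -8 + 18 = 10)
((Q(284, 156) - 1*(-21436)) + (m*67)*(-8)) + 72067 = ((-35 - 1*(-21436)) + (10*67)*(-8)) + 72067 = ((-35 + 21436) + 670*(-8)) + 72067 = (21401 - 5360) + 72067 = 16041 + 72067 = 88108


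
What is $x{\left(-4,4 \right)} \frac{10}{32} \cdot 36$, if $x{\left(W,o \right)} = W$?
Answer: $-45$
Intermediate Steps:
$x{\left(-4,4 \right)} \frac{10}{32} \cdot 36 = - 4 \cdot \frac{10}{32} \cdot 36 = - 4 \cdot 10 \cdot \frac{1}{32} \cdot 36 = \left(-4\right) \frac{5}{16} \cdot 36 = \left(- \frac{5}{4}\right) 36 = -45$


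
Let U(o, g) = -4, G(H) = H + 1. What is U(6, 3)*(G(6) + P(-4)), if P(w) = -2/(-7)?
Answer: -204/7 ≈ -29.143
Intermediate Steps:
G(H) = 1 + H
P(w) = 2/7 (P(w) = -2*(-⅐) = 2/7)
U(6, 3)*(G(6) + P(-4)) = -4*((1 + 6) + 2/7) = -4*(7 + 2/7) = -4*51/7 = -204/7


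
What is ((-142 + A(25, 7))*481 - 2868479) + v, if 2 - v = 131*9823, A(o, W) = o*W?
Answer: -4139417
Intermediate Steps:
A(o, W) = W*o
v = -1286811 (v = 2 - 131*9823 = 2 - 1*1286813 = 2 - 1286813 = -1286811)
((-142 + A(25, 7))*481 - 2868479) + v = ((-142 + 7*25)*481 - 2868479) - 1286811 = ((-142 + 175)*481 - 2868479) - 1286811 = (33*481 - 2868479) - 1286811 = (15873 - 2868479) - 1286811 = -2852606 - 1286811 = -4139417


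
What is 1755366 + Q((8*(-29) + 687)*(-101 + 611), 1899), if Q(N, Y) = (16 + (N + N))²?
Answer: 215405416822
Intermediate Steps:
Q(N, Y) = (16 + 2*N)²
1755366 + Q((8*(-29) + 687)*(-101 + 611), 1899) = 1755366 + 4*(8 + (8*(-29) + 687)*(-101 + 611))² = 1755366 + 4*(8 + (-232 + 687)*510)² = 1755366 + 4*(8 + 455*510)² = 1755366 + 4*(8 + 232050)² = 1755366 + 4*232058² = 1755366 + 4*53850915364 = 1755366 + 215403661456 = 215405416822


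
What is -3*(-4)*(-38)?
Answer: -456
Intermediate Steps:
-3*(-4)*(-38) = 12*(-38) = -456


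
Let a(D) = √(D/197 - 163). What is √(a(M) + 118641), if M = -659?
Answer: √(4604338569 + 197*I*√6455690)/197 ≈ 344.44 + 0.018722*I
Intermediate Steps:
a(D) = √(-163 + D/197) (a(D) = √(D*(1/197) - 163) = √(D/197 - 163) = √(-163 + D/197))
√(a(M) + 118641) = √(√(-6325867 + 197*(-659))/197 + 118641) = √(√(-6325867 - 129823)/197 + 118641) = √(√(-6455690)/197 + 118641) = √((I*√6455690)/197 + 118641) = √(I*√6455690/197 + 118641) = √(118641 + I*√6455690/197)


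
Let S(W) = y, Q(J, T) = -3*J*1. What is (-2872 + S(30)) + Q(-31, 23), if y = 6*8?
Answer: -2731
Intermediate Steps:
Q(J, T) = -3*J
y = 48
S(W) = 48
(-2872 + S(30)) + Q(-31, 23) = (-2872 + 48) - 3*(-31) = -2824 + 93 = -2731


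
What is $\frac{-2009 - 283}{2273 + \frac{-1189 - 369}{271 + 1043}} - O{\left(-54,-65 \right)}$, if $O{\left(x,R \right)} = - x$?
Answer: $- \frac{41052636}{746291} \approx -55.009$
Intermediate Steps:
$\frac{-2009 - 283}{2273 + \frac{-1189 - 369}{271 + 1043}} - O{\left(-54,-65 \right)} = \frac{-2009 - 283}{2273 + \frac{-1189 - 369}{271 + 1043}} - \left(-1\right) \left(-54\right) = - \frac{2292}{2273 - \frac{1558}{1314}} - 54 = - \frac{2292}{2273 - \frac{779}{657}} - 54 = - \frac{2292}{\frac{1492582}{657}} - 54 = \left(-2292\right) \frac{657}{1492582} - 54 = - \frac{752922}{746291} - 54 = - \frac{41052636}{746291}$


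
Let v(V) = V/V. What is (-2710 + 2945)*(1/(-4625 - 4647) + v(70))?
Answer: 2178685/9272 ≈ 234.97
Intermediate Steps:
v(V) = 1
(-2710 + 2945)*(1/(-4625 - 4647) + v(70)) = (-2710 + 2945)*(1/(-4625 - 4647) + 1) = 235*(1/(-9272) + 1) = 235*(-1/9272 + 1) = 235*(9271/9272) = 2178685/9272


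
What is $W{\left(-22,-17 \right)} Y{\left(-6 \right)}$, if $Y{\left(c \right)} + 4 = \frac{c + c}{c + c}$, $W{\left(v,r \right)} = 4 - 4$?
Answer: $0$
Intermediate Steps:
$W{\left(v,r \right)} = 0$ ($W{\left(v,r \right)} = 4 - 4 = 0$)
$Y{\left(c \right)} = -3$ ($Y{\left(c \right)} = -4 + \frac{c + c}{c + c} = -4 + \frac{2 c}{2 c} = -4 + 2 c \frac{1}{2 c} = -4 + 1 = -3$)
$W{\left(-22,-17 \right)} Y{\left(-6 \right)} = 0 \left(-3\right) = 0$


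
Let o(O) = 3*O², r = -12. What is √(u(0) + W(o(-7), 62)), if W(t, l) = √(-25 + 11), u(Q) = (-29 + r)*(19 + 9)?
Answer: √(-1148 + I*√14) ≈ 0.0552 + 33.882*I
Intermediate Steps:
u(Q) = -1148 (u(Q) = (-29 - 12)*(19 + 9) = -41*28 = -1148)
W(t, l) = I*√14 (W(t, l) = √(-14) = I*√14)
√(u(0) + W(o(-7), 62)) = √(-1148 + I*√14)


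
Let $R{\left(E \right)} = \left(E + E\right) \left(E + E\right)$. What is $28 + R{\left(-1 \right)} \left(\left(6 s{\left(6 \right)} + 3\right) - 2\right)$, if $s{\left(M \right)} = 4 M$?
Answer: $608$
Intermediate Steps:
$R{\left(E \right)} = 4 E^{2}$ ($R{\left(E \right)} = 2 E 2 E = 4 E^{2}$)
$28 + R{\left(-1 \right)} \left(\left(6 s{\left(6 \right)} + 3\right) - 2\right) = 28 + 4 \left(-1\right)^{2} \left(\left(6 \cdot 4 \cdot 6 + 3\right) - 2\right) = 28 + 4 \cdot 1 \left(\left(6 \cdot 24 + 3\right) - 2\right) = 28 + 4 \left(\left(144 + 3\right) - 2\right) = 28 + 4 \left(147 - 2\right) = 28 + 4 \cdot 145 = 28 + 580 = 608$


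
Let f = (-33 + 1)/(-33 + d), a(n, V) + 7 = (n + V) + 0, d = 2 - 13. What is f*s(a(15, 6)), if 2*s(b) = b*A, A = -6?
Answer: -336/11 ≈ -30.545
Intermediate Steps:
d = -11
a(n, V) = -7 + V + n (a(n, V) = -7 + ((n + V) + 0) = -7 + ((V + n) + 0) = -7 + (V + n) = -7 + V + n)
s(b) = -3*b (s(b) = (b*(-6))/2 = (-6*b)/2 = -3*b)
f = 8/11 (f = (-33 + 1)/(-33 - 11) = -32/(-44) = -32*(-1/44) = 8/11 ≈ 0.72727)
f*s(a(15, 6)) = 8*(-3*(-7 + 6 + 15))/11 = 8*(-3*14)/11 = (8/11)*(-42) = -336/11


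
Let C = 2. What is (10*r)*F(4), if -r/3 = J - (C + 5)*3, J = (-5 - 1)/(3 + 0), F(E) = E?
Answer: 2760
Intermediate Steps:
J = -2 (J = -6/3 = -6*1/3 = -2)
r = 69 (r = -3*(-2 - (2 + 5)*3) = -3*(-2 - 7*3) = -3*(-2 - 1*21) = -3*(-2 - 21) = -3*(-23) = 69)
(10*r)*F(4) = (10*69)*4 = 690*4 = 2760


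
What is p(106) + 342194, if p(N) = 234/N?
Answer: 18136399/53 ≈ 3.4220e+5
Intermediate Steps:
p(106) + 342194 = 234/106 + 342194 = 234*(1/106) + 342194 = 117/53 + 342194 = 18136399/53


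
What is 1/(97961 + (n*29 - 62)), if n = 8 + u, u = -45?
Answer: 1/96826 ≈ 1.0328e-5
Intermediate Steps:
n = -37 (n = 8 - 45 = -37)
1/(97961 + (n*29 - 62)) = 1/(97961 + (-37*29 - 62)) = 1/(97961 + (-1073 - 62)) = 1/(97961 - 1135) = 1/96826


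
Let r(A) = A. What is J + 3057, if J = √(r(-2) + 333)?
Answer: 3057 + √331 ≈ 3075.2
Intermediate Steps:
J = √331 (J = √(-2 + 333) = √331 ≈ 18.193)
J + 3057 = √331 + 3057 = 3057 + √331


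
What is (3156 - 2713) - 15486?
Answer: -15043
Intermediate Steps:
(3156 - 2713) - 15486 = 443 - 15486 = -15043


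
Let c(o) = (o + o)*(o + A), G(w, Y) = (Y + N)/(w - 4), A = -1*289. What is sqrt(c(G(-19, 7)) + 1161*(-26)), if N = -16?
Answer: 3*I*sqrt(1787542)/23 ≈ 174.39*I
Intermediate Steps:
A = -289
G(w, Y) = (-16 + Y)/(-4 + w) (G(w, Y) = (Y - 16)/(w - 4) = (-16 + Y)/(-4 + w))
c(o) = 2*o*(-289 + o) (c(o) = (o + o)*(o - 289) = (2*o)*(-289 + o) = 2*o*(-289 + o))
sqrt(c(G(-19, 7)) + 1161*(-26)) = sqrt(2*((-16 + 7)/(-4 - 19))*(-289 + (-16 + 7)/(-4 - 19)) + 1161*(-26)) = sqrt(2*(-9/(-23))*(-289 - 9/(-23)) - 30186) = sqrt(2*(-1/23*(-9))*(-289 - 1/23*(-9)) - 30186) = sqrt(2*(9/23)*(-289 + 9/23) - 30186) = sqrt(2*(9/23)*(-6638/23) - 30186) = sqrt(-119484/529 - 30186) = sqrt(-16087878/529) = 3*I*sqrt(1787542)/23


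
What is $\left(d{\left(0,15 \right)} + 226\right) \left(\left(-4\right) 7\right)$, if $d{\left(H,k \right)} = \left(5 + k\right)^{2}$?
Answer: $-17528$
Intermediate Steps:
$\left(d{\left(0,15 \right)} + 226\right) \left(\left(-4\right) 7\right) = \left(\left(5 + 15\right)^{2} + 226\right) \left(\left(-4\right) 7\right) = \left(20^{2} + 226\right) \left(-28\right) = \left(400 + 226\right) \left(-28\right) = 626 \left(-28\right) = -17528$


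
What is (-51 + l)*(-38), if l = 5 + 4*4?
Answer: 1140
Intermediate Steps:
l = 21 (l = 5 + 16 = 21)
(-51 + l)*(-38) = (-51 + 21)*(-38) = -30*(-38) = 1140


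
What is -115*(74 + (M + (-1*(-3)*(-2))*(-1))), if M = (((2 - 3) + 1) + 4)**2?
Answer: -11040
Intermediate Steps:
M = 16 (M = ((-1 + 1) + 4)**2 = (0 + 4)**2 = 4**2 = 16)
-115*(74 + (M + (-1*(-3)*(-2))*(-1))) = -115*(74 + (16 + (-1*(-3)*(-2))*(-1))) = -115*(74 + (16 + (3*(-2))*(-1))) = -115*(74 + (16 - 6*(-1))) = -115*(74 + (16 + 6)) = -115*(74 + 22) = -115*96 = -11040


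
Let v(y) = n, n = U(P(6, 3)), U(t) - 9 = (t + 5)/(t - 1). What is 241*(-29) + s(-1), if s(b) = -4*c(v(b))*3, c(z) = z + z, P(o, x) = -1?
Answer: -7157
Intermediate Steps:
U(t) = 9 + (5 + t)/(-1 + t) (U(t) = 9 + (t + 5)/(t - 1) = 9 + (5 + t)/(-1 + t))
n = 7 (n = 2*(-2 + 5*(-1))/(-1 - 1) = 2*(-2 - 5)/(-2) = 2*(-½)*(-7) = 7)
v(y) = 7
c(z) = 2*z
s(b) = -168 (s(b) = -8*7*3 = -4*14*3 = -56*3 = -168)
241*(-29) + s(-1) = 241*(-29) - 168 = -6989 - 168 = -7157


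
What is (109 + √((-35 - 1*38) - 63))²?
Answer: 11745 + 436*I*√34 ≈ 11745.0 + 2542.3*I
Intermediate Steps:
(109 + √((-35 - 1*38) - 63))² = (109 + √((-35 - 38) - 63))² = (109 + √(-73 - 63))² = (109 + √(-136))² = (109 + 2*I*√34)²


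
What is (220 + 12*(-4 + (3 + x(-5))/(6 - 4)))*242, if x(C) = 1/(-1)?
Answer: 44528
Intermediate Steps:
x(C) = -1
(220 + 12*(-4 + (3 + x(-5))/(6 - 4)))*242 = (220 + 12*(-4 + (3 - 1)/(6 - 4)))*242 = (220 + 12*(-4 + 2/2))*242 = (220 + 12*(-4 + 2*(1/2)))*242 = (220 + 12*(-4 + 1))*242 = (220 + 12*(-3))*242 = (220 - 36)*242 = 184*242 = 44528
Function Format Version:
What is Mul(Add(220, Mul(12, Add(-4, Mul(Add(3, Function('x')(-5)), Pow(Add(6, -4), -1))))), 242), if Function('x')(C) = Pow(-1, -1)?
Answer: 44528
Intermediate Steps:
Function('x')(C) = -1
Mul(Add(220, Mul(12, Add(-4, Mul(Add(3, Function('x')(-5)), Pow(Add(6, -4), -1))))), 242) = Mul(Add(220, Mul(12, Add(-4, Mul(Add(3, -1), Pow(Add(6, -4), -1))))), 242) = Mul(Add(220, Mul(12, Add(-4, Mul(2, Pow(2, -1))))), 242) = Mul(Add(220, Mul(12, Add(-4, Mul(2, Rational(1, 2))))), 242) = Mul(Add(220, Mul(12, Add(-4, 1))), 242) = Mul(Add(220, Mul(12, -3)), 242) = Mul(Add(220, -36), 242) = Mul(184, 242) = 44528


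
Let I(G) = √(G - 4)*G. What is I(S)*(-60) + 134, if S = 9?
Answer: 134 - 540*√5 ≈ -1073.5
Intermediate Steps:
I(G) = G*√(-4 + G) (I(G) = √(-4 + G)*G = G*√(-4 + G))
I(S)*(-60) + 134 = (9*√(-4 + 9))*(-60) + 134 = (9*√5)*(-60) + 134 = -540*√5 + 134 = 134 - 540*√5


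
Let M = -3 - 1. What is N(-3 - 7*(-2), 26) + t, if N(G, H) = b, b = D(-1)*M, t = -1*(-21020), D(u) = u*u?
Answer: 21016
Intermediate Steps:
M = -4
D(u) = u²
t = 21020
b = -4 (b = (-1)²*(-4) = 1*(-4) = -4)
N(G, H) = -4
N(-3 - 7*(-2), 26) + t = -4 + 21020 = 21016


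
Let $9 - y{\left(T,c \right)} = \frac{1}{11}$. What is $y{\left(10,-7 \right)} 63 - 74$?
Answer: $\frac{5360}{11} \approx 487.27$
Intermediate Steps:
$y{\left(T,c \right)} = \frac{98}{11}$ ($y{\left(T,c \right)} = 9 - \frac{1}{11} = \frac{98}{11}$)
$y{\left(10,-7 \right)} 63 - 74 = \frac{98}{11} \cdot 63 - 74 = \frac{6174}{11} - 74 = \frac{5360}{11}$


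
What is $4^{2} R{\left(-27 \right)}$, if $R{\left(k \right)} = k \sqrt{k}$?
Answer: $- 1296 i \sqrt{3} \approx - 2244.7 i$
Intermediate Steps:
$R{\left(k \right)} = k^{\frac{3}{2}}$
$4^{2} R{\left(-27 \right)} = 4^{2} \left(-27\right)^{\frac{3}{2}} = 16 \left(- 81 i \sqrt{3}\right) = - 1296 i \sqrt{3}$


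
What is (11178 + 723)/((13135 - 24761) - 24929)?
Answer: -3967/12185 ≈ -0.32556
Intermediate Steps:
(11178 + 723)/((13135 - 24761) - 24929) = 11901/(-11626 - 24929) = 11901/(-36555) = 11901*(-1/36555) = -3967/12185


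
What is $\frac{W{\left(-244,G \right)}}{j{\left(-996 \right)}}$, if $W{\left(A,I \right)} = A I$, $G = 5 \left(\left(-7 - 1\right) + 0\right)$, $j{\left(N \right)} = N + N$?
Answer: $- \frac{1220}{249} \approx -4.8996$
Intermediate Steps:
$j{\left(N \right)} = 2 N$
$G = -40$ ($G = 5 \left(\left(-7 - 1\right) + 0\right) = 5 \left(-8 + 0\right) = 5 \left(-8\right) = -40$)
$\frac{W{\left(-244,G \right)}}{j{\left(-996 \right)}} = \frac{\left(-244\right) \left(-40\right)}{2 \left(-996\right)} = \frac{9760}{-1992} = 9760 \left(- \frac{1}{1992}\right) = - \frac{1220}{249}$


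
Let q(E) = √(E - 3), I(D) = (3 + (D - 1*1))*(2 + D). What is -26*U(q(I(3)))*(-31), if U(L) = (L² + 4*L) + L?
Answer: 17732 + 4030*√22 ≈ 36634.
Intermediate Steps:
I(D) = (2 + D)² (I(D) = (3 + (D - 1))*(2 + D) = (3 + (-1 + D))*(2 + D) = (2 + D)*(2 + D) = (2 + D)²)
q(E) = √(-3 + E)
U(L) = L² + 5*L
-26*U(q(I(3)))*(-31) = -26*√(-3 + (2 + 3)²)*(5 + √(-3 + (2 + 3)²))*(-31) = -26*√(-3 + 5²)*(5 + √(-3 + 5²))*(-31) = -26*√(-3 + 25)*(5 + √(-3 + 25))*(-31) = -26*√22*(5 + √22)*(-31) = 806*√22*(5 + √22)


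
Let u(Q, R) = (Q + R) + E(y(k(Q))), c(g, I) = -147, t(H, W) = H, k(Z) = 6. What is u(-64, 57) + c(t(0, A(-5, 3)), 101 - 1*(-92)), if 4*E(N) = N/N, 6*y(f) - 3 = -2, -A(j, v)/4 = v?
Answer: -615/4 ≈ -153.75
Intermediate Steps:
A(j, v) = -4*v
y(f) = 1/6 (y(f) = 1/2 + (1/6)*(-2) = 1/2 - 1/3 = 1/6)
E(N) = 1/4 (E(N) = (N/N)/4 = (1/4)*1 = 1/4)
u(Q, R) = 1/4 + Q + R (u(Q, R) = (Q + R) + 1/4 = 1/4 + Q + R)
u(-64, 57) + c(t(0, A(-5, 3)), 101 - 1*(-92)) = (1/4 - 64 + 57) - 147 = -27/4 - 147 = -615/4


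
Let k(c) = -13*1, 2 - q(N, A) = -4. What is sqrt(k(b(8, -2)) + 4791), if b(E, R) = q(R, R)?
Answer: sqrt(4778) ≈ 69.123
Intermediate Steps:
q(N, A) = 6 (q(N, A) = 2 - 1*(-4) = 2 + 4 = 6)
b(E, R) = 6
k(c) = -13
sqrt(k(b(8, -2)) + 4791) = sqrt(-13 + 4791) = sqrt(4778)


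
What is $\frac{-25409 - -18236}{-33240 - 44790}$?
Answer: $\frac{797}{8670} \approx 0.091926$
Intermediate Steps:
$\frac{-25409 - -18236}{-33240 - 44790} = \frac{-25409 + 18236}{-78030} = \left(-7173\right) \left(- \frac{1}{78030}\right) = \frac{797}{8670}$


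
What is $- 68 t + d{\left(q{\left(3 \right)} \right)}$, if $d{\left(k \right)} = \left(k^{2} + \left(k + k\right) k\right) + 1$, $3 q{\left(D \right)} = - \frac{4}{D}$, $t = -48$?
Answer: $\frac{88171}{27} \approx 3265.6$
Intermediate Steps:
$q{\left(D \right)} = - \frac{4}{3 D}$ ($q{\left(D \right)} = \frac{\left(-4\right) \frac{1}{D}}{3} = - \frac{4}{3 D}$)
$d{\left(k \right)} = 1 + 3 k^{2}$ ($d{\left(k \right)} = \left(k^{2} + 2 k k\right) + 1 = \left(k^{2} + 2 k^{2}\right) + 1 = 3 k^{2} + 1 = 1 + 3 k^{2}$)
$- 68 t + d{\left(q{\left(3 \right)} \right)} = \left(-68\right) \left(-48\right) + \left(1 + 3 \left(- \frac{4}{3 \cdot 3}\right)^{2}\right) = 3264 + \left(1 + 3 \left(\left(- \frac{4}{3}\right) \frac{1}{3}\right)^{2}\right) = 3264 + \left(1 + 3 \left(- \frac{4}{9}\right)^{2}\right) = 3264 + \left(1 + 3 \cdot \frac{16}{81}\right) = 3264 + \left(1 + \frac{16}{27}\right) = 3264 + \frac{43}{27} = \frac{88171}{27}$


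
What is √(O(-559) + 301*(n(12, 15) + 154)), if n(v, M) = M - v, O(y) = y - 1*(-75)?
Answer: 3*√5197 ≈ 216.27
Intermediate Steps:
O(y) = 75 + y (O(y) = y + 75 = 75 + y)
√(O(-559) + 301*(n(12, 15) + 154)) = √((75 - 559) + 301*((15 - 1*12) + 154)) = √(-484 + 301*((15 - 12) + 154)) = √(-484 + 301*(3 + 154)) = √(-484 + 301*157) = √(-484 + 47257) = √46773 = 3*√5197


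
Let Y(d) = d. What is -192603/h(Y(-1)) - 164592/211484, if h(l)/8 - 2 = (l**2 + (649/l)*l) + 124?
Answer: -10438559997/328223168 ≈ -31.803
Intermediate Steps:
h(l) = 6200 + 8*l**2 (h(l) = 16 + 8*((l**2 + (649/l)*l) + 124) = 16 + 8*((l**2 + 649) + 124) = 16 + 8*((649 + l**2) + 124) = 16 + 8*(773 + l**2) = 16 + (6184 + 8*l**2) = 6200 + 8*l**2)
-192603/h(Y(-1)) - 164592/211484 = -192603/(6200 + 8*(-1)**2) - 164592/211484 = -192603/(6200 + 8*1) - 164592*1/211484 = -192603/(6200 + 8) - 41148/52871 = -192603/6208 - 41148/52871 = -10438559997/328223168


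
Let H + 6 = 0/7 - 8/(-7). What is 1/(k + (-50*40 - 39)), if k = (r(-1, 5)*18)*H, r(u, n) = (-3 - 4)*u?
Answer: -1/2651 ≈ -0.00037722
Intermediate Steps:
r(u, n) = -7*u
H = -34/7 (H = -6 + (0/7 - 8/(-7)) = -6 + (0*(⅐) - 8*(-⅐)) = -6 + (0 + 8/7) = -6 + 8/7 = -34/7 ≈ -4.8571)
k = -612 (k = (-7*(-1)*18)*(-34/7) = (7*18)*(-34/7) = 126*(-34/7) = -612)
1/(k + (-50*40 - 39)) = 1/(-612 + (-50*40 - 39)) = 1/(-612 + (-2000 - 39)) = 1/(-612 - 2039) = 1/(-2651) = -1/2651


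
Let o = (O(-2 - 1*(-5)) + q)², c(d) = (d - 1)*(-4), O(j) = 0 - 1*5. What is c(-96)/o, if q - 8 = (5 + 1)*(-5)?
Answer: 388/729 ≈ 0.53224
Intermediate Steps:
O(j) = -5 (O(j) = 0 - 5 = -5)
q = -22 (q = 8 + (5 + 1)*(-5) = 8 + 6*(-5) = 8 - 30 = -22)
c(d) = 4 - 4*d (c(d) = (-1 + d)*(-4) = 4 - 4*d)
o = 729 (o = (-5 - 22)² = (-27)² = 729)
c(-96)/o = (4 - 4*(-96))/729 = (4 + 384)*(1/729) = 388*(1/729) = 388/729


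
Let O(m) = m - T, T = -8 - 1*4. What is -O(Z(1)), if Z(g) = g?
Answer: -13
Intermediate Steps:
T = -12 (T = -8 - 4 = -12)
O(m) = 12 + m (O(m) = m - 1*(-12) = m + 12 = 12 + m)
-O(Z(1)) = -(12 + 1) = -1*13 = -13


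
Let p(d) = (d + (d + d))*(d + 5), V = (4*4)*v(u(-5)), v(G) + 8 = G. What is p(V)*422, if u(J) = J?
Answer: 53455584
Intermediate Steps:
v(G) = -8 + G
V = -208 (V = (4*4)*(-8 - 5) = 16*(-13) = -208)
p(d) = 3*d*(5 + d) (p(d) = (d + 2*d)*(5 + d) = (3*d)*(5 + d) = 3*d*(5 + d))
p(V)*422 = (3*(-208)*(5 - 208))*422 = (3*(-208)*(-203))*422 = 126672*422 = 53455584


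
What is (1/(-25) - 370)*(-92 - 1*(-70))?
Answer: 203522/25 ≈ 8140.9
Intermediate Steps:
(1/(-25) - 370)*(-92 - 1*(-70)) = (-1/25 - 370)*(-92 + 70) = -9251/25*(-22) = 203522/25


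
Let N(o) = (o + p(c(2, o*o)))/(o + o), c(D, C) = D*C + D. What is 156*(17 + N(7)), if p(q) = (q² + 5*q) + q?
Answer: 845910/7 ≈ 1.2084e+5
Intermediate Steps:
c(D, C) = D + C*D (c(D, C) = C*D + D = D + C*D)
p(q) = q² + 6*q
N(o) = (o + (2 + 2*o²)*(8 + 2*o²))/(2*o) (N(o) = (o + (2*(1 + o*o))*(6 + 2*(1 + o*o)))/(o + o) = (o + (2*(1 + o²))*(6 + 2*(1 + o²)))/((2*o)) = (o + (2 + 2*o²)*(6 + (2 + 2*o²)))*(1/(2*o)) = (o + (2 + 2*o²)*(8 + 2*o²))*(1/(2*o)) = (o + (2 + 2*o²)*(8 + 2*o²))/(2*o))
156*(17 + N(7)) = 156*(17 + (½ + 2*7³ + 8/7 + 10*7)) = 156*(17 + (½ + 2*343 + 8*(⅐) + 70)) = 156*(17 + (½ + 686 + 8/7 + 70)) = 156*(17 + 10607/14) = 156*(10845/14) = 845910/7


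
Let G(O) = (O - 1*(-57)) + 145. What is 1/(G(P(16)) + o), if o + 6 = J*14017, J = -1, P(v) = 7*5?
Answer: -1/13786 ≈ -7.2537e-5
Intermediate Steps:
P(v) = 35
G(O) = 202 + O (G(O) = (O + 57) + 145 = (57 + O) + 145 = 202 + O)
o = -14023 (o = -6 - 1*14017 = -6 - 14017 = -14023)
1/(G(P(16)) + o) = 1/((202 + 35) - 14023) = 1/(237 - 14023) = 1/(-13786) = -1/13786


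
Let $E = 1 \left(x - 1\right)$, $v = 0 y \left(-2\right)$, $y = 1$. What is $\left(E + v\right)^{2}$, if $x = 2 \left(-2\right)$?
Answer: $25$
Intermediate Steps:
$x = -4$
$v = 0$ ($v = 0 \cdot 1 \left(-2\right) = 0 \left(-2\right) = 0$)
$E = -5$ ($E = 1 \left(-4 - 1\right) = 1 \left(-5\right) = -5$)
$\left(E + v\right)^{2} = \left(-5 + 0\right)^{2} = \left(-5\right)^{2} = 25$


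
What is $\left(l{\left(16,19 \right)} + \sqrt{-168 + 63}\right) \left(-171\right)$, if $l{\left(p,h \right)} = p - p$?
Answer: $- 171 i \sqrt{105} \approx - 1752.2 i$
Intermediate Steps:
$l{\left(p,h \right)} = 0$
$\left(l{\left(16,19 \right)} + \sqrt{-168 + 63}\right) \left(-171\right) = \left(0 + \sqrt{-168 + 63}\right) \left(-171\right) = \left(0 + \sqrt{-105}\right) \left(-171\right) = \left(0 + i \sqrt{105}\right) \left(-171\right) = i \sqrt{105} \left(-171\right) = - 171 i \sqrt{105}$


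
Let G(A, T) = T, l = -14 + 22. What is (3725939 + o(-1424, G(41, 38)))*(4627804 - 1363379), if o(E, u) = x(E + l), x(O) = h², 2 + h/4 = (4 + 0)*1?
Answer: 12163257343275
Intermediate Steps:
l = 8
h = 8 (h = -8 + 4*((4 + 0)*1) = -8 + 4*(4*1) = -8 + 4*4 = -8 + 16 = 8)
x(O) = 64 (x(O) = 8² = 64)
o(E, u) = 64
(3725939 + o(-1424, G(41, 38)))*(4627804 - 1363379) = (3725939 + 64)*(4627804 - 1363379) = 3726003*3264425 = 12163257343275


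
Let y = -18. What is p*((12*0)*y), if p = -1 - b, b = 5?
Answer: 0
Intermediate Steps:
p = -6 (p = -1 - 1*5 = -1 - 5 = -6)
p*((12*0)*y) = -6*12*0*(-18) = -0*(-18) = -6*0 = 0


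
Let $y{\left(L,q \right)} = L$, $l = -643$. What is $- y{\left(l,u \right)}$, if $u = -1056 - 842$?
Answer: $643$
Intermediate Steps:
$u = -1898$
$- y{\left(l,u \right)} = \left(-1\right) \left(-643\right) = 643$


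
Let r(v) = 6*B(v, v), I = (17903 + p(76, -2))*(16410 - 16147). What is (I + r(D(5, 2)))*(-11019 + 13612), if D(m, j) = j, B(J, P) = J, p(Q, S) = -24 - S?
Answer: 12194139995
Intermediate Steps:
I = 4702703 (I = (17903 + (-24 - 1*(-2)))*(16410 - 16147) = (17903 + (-24 + 2))*263 = (17903 - 22)*263 = 17881*263 = 4702703)
r(v) = 6*v
(I + r(D(5, 2)))*(-11019 + 13612) = (4702703 + 6*2)*(-11019 + 13612) = (4702703 + 12)*2593 = 4702715*2593 = 12194139995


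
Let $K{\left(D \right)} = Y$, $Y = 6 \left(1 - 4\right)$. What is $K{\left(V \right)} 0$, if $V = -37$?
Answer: $0$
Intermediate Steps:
$Y = -18$ ($Y = 6 \left(-3\right) = -18$)
$K{\left(D \right)} = -18$
$K{\left(V \right)} 0 = \left(-18\right) 0 = 0$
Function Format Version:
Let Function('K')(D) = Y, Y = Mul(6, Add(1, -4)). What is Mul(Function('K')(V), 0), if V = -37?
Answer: 0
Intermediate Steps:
Y = -18 (Y = Mul(6, -3) = -18)
Function('K')(D) = -18
Mul(Function('K')(V), 0) = Mul(-18, 0) = 0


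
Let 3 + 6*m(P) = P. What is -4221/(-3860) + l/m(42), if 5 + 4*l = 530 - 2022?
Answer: -2834337/50180 ≈ -56.483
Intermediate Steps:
m(P) = -½ + P/6
l = -1497/4 (l = -5/4 + (530 - 2022)/4 = -5/4 + (¼)*(-1492) = -5/4 - 373 = -1497/4 ≈ -374.25)
-4221/(-3860) + l/m(42) = -4221/(-3860) - 1497/(4*(-½ + (⅙)*42)) = -4221*(-1/3860) - 1497/(4*(-½ + 7)) = 4221/3860 - 1497/(4*13/2) = 4221/3860 - 1497/4*2/13 = 4221/3860 - 1497/26 = -2834337/50180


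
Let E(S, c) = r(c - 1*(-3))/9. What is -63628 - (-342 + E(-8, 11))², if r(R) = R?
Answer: -14541964/81 ≈ -1.7953e+5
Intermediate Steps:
E(S, c) = ⅓ + c/9 (E(S, c) = (c - 1*(-3))/9 = (c + 3)*(⅑) = (3 + c)*(⅑) = ⅓ + c/9)
-63628 - (-342 + E(-8, 11))² = -63628 - (-342 + (⅓ + (⅑)*11))² = -63628 - (-342 + (⅓ + 11/9))² = -63628 - (-342 + 14/9)² = -63628 - (-3064/9)² = -63628 - 1*9388096/81 = -63628 - 9388096/81 = -14541964/81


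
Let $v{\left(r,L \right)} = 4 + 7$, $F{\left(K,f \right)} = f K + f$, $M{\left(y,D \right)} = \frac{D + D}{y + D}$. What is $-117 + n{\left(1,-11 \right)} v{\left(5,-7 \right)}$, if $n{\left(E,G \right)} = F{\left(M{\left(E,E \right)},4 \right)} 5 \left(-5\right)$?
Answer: $-2317$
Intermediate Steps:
$M{\left(y,D \right)} = \frac{2 D}{D + y}$
$F{\left(K,f \right)} = f + K f$ ($F{\left(K,f \right)} = K f + f = f + K f$)
$v{\left(r,L \right)} = 11$
$n{\left(E,G \right)} = -200$ ($n{\left(E,G \right)} = 4 \left(1 + \frac{2 E}{E + E}\right) 5 \left(-5\right) = 4 \left(1 + \frac{2 E}{2 E}\right) \left(-25\right) = 4 \left(1 + 2 E \frac{1}{2 E}\right) \left(-25\right) = 4 \left(1 + 1\right) \left(-25\right) = 4 \cdot 2 \left(-25\right) = 8 \left(-25\right) = -200$)
$-117 + n{\left(1,-11 \right)} v{\left(5,-7 \right)} = -117 - 2200 = -2317$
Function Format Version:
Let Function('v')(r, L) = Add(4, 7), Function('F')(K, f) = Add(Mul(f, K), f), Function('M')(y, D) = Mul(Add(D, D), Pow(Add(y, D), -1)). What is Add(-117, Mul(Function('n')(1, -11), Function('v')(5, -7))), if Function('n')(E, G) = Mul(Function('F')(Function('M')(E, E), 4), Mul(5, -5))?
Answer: -2317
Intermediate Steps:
Function('M')(y, D) = Mul(2, D, Pow(Add(D, y), -1)) (Function('M')(y, D) = Mul(Mul(2, D), Pow(Add(D, y), -1)) = Mul(2, D, Pow(Add(D, y), -1)))
Function('F')(K, f) = Add(f, Mul(K, f)) (Function('F')(K, f) = Add(Mul(K, f), f) = Add(f, Mul(K, f)))
Function('v')(r, L) = 11
Function('n')(E, G) = -200 (Function('n')(E, G) = Mul(Mul(4, Add(1, Mul(2, E, Pow(Add(E, E), -1)))), Mul(5, -5)) = Mul(Mul(4, Add(1, Mul(2, E, Pow(Mul(2, E), -1)))), -25) = Mul(Mul(4, Add(1, Mul(2, E, Mul(Rational(1, 2), Pow(E, -1))))), -25) = Mul(Mul(4, Add(1, 1)), -25) = Mul(Mul(4, 2), -25) = Mul(8, -25) = -200)
Add(-117, Mul(Function('n')(1, -11), Function('v')(5, -7))) = Add(-117, Mul(-200, 11)) = Add(-117, -2200) = -2317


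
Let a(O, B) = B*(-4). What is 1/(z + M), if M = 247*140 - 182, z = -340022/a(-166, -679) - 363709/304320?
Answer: 206633280/7081655733269 ≈ 2.9179e-5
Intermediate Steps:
a(O, B) = -4*B
z = -26115832171/206633280 (z = -340022/((-4*(-679))) - 363709/304320 = -340022/2716 - 363709*1/304320 = -340022*1/2716 - 363709/304320 = -170011/1358 - 363709/304320 = -26115832171/206633280 ≈ -126.39)
M = 34398 (M = 34580 - 182 = 34398)
1/(z + M) = 1/(-26115832171/206633280 + 34398) = 1/(7081655733269/206633280) = 206633280/7081655733269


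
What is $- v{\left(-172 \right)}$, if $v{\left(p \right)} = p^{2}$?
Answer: $-29584$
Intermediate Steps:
$- v{\left(-172 \right)} = - \left(-172\right)^{2} = \left(-1\right) 29584 = -29584$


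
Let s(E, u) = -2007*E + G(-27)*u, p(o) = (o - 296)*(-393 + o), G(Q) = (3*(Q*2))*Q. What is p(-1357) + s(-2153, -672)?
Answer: 4274493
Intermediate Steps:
G(Q) = 6*Q**2 (G(Q) = (3*(2*Q))*Q = (6*Q)*Q = 6*Q**2)
p(o) = (-393 + o)*(-296 + o) (p(o) = (-296 + o)*(-393 + o) = (-393 + o)*(-296 + o))
s(E, u) = -2007*E + 4374*u (s(E, u) = -2007*E + (6*(-27)**2)*u = -2007*E + (6*729)*u = -2007*E + 4374*u)
p(-1357) + s(-2153, -672) = (116328 + (-1357)**2 - 689*(-1357)) + (-2007*(-2153) + 4374*(-672)) = (116328 + 1841449 + 934973) + (4321071 - 2939328) = 2892750 + 1381743 = 4274493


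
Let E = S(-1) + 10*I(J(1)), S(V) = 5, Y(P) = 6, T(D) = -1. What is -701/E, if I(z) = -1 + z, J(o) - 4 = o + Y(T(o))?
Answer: -701/105 ≈ -6.6762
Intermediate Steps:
J(o) = 10 + o (J(o) = 4 + (o + 6) = 4 + (6 + o) = 10 + o)
E = 105 (E = 5 + 10*(-1 + (10 + 1)) = 5 + 10*(-1 + 11) = 5 + 10*10 = 5 + 100 = 105)
-701/E = -701/105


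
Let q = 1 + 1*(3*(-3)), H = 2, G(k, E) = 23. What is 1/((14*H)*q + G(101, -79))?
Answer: -1/201 ≈ -0.0049751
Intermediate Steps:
q = -8 (q = 1 + 1*(-9) = 1 - 9 = -8)
1/((14*H)*q + G(101, -79)) = 1/((14*2)*(-8) + 23) = 1/(28*(-8) + 23) = 1/(-224 + 23) = 1/(-201) = -1/201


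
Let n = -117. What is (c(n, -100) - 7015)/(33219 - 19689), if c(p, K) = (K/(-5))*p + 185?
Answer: -917/1353 ≈ -0.67775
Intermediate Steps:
c(p, K) = 185 - K*p/5 (c(p, K) = (K*(-⅕))*p + 185 = (-K/5)*p + 185 = -K*p/5 + 185 = 185 - K*p/5)
(c(n, -100) - 7015)/(33219 - 19689) = ((185 - ⅕*(-100)*(-117)) - 7015)/(33219 - 19689) = ((185 - 2340) - 7015)/13530 = (-2155 - 7015)*(1/13530) = -9170*1/13530 = -917/1353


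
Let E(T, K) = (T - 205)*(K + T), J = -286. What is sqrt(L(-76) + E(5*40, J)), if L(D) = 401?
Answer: sqrt(831) ≈ 28.827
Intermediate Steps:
E(T, K) = (-205 + T)*(K + T)
sqrt(L(-76) + E(5*40, J)) = sqrt(401 + ((5*40)**2 - 205*(-286) - 1025*40 - 1430*40)) = sqrt(401 + (200**2 + 58630 - 205*200 - 286*200)) = sqrt(401 + (40000 + 58630 - 41000 - 57200)) = sqrt(401 + 430) = sqrt(831)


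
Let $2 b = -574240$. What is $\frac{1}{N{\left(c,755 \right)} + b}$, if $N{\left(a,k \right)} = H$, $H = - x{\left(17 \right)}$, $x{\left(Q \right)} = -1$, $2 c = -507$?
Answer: $- \frac{1}{287119} \approx -3.4829 \cdot 10^{-6}$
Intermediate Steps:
$c = - \frac{507}{2}$ ($c = \frac{1}{2} \left(-507\right) = - \frac{507}{2} \approx -253.5$)
$b = -287120$ ($b = \frac{1}{2} \left(-574240\right) = -287120$)
$H = 1$ ($H = \left(-1\right) \left(-1\right) = 1$)
$N{\left(a,k \right)} = 1$
$\frac{1}{N{\left(c,755 \right)} + b} = \frac{1}{1 - 287120} = \frac{1}{-287119} = - \frac{1}{287119}$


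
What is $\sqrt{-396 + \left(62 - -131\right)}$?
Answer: $i \sqrt{203} \approx 14.248 i$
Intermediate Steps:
$\sqrt{-396 + \left(62 - -131\right)} = \sqrt{-396 + \left(62 + 131\right)} = \sqrt{-396 + 193} = \sqrt{-203} = i \sqrt{203}$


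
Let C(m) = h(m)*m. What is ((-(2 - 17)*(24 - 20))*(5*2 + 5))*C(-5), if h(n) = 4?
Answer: -18000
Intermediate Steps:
C(m) = 4*m
((-(2 - 17)*(24 - 20))*(5*2 + 5))*C(-5) = ((-(2 - 17)*(24 - 20))*(5*2 + 5))*(4*(-5)) = ((-(-15)*4)*(10 + 5))*(-20) = (-1*(-60)*15)*(-20) = (60*15)*(-20) = 900*(-20) = -18000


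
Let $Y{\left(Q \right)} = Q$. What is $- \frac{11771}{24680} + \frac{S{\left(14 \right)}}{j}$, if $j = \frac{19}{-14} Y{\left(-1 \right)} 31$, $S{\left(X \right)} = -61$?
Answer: $- \frac{28009839}{14536520} \approx -1.9269$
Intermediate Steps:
$j = \frac{589}{14}$ ($j = \frac{19}{-14} \left(-1\right) 31 = 19 \left(- \frac{1}{14}\right) \left(-1\right) 31 = \left(- \frac{19}{14}\right) \left(-1\right) 31 = \frac{19}{14} \cdot 31 = \frac{589}{14} \approx 42.071$)
$- \frac{11771}{24680} + \frac{S{\left(14 \right)}}{j} = - \frac{11771}{24680} - \frac{61}{\frac{589}{14}} = \left(-11771\right) \frac{1}{24680} - \frac{854}{589} = - \frac{11771}{24680} - \frac{854}{589} = - \frac{28009839}{14536520}$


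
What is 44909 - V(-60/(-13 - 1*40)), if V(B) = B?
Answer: 2380117/53 ≈ 44908.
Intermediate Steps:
44909 - V(-60/(-13 - 1*40)) = 44909 - (-60)/(-13 - 1*40) = 44909 - (-60)/(-13 - 40) = 44909 - (-60)/(-53) = 44909 - (-60)*(-1)/53 = 44909 - 1*60/53 = 44909 - 60/53 = 2380117/53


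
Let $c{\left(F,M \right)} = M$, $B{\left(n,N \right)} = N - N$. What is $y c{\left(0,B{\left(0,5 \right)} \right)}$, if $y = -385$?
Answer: $0$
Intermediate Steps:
$B{\left(n,N \right)} = 0$
$y c{\left(0,B{\left(0,5 \right)} \right)} = \left(-385\right) 0 = 0$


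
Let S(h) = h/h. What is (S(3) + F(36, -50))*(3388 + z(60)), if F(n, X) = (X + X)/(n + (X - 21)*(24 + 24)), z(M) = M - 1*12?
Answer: 2982448/843 ≈ 3537.9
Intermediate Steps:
z(M) = -12 + M (z(M) = M - 12 = -12 + M)
S(h) = 1
F(n, X) = 2*X/(-1008 + n + 48*X) (F(n, X) = (2*X)/(n + (-21 + X)*48) = (2*X)/(n + (-1008 + 48*X)) = (2*X)/(-1008 + n + 48*X) = 2*X/(-1008 + n + 48*X))
(S(3) + F(36, -50))*(3388 + z(60)) = (1 + 2*(-50)/(-1008 + 36 + 48*(-50)))*(3388 + (-12 + 60)) = (1 + 2*(-50)/(-1008 + 36 - 2400))*(3388 + 48) = (1 + 2*(-50)/(-3372))*3436 = (1 + 2*(-50)*(-1/3372))*3436 = (1 + 25/843)*3436 = (868/843)*3436 = 2982448/843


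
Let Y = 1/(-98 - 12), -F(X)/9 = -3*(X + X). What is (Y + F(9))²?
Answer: 2857864681/12100 ≈ 2.3619e+5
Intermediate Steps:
F(X) = 54*X (F(X) = -(-27)*(X + X) = -(-27)*2*X = -(-54)*X = 54*X)
Y = -1/110 (Y = 1/(-110) = -1/110 ≈ -0.0090909)
(Y + F(9))² = (-1/110 + 54*9)² = (-1/110 + 486)² = (53459/110)² = 2857864681/12100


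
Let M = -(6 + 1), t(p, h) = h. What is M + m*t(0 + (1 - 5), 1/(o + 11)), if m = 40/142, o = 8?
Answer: -9423/1349 ≈ -6.9852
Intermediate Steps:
M = -7 (M = -1*7 = -7)
m = 20/71 (m = 40*(1/142) = 20/71 ≈ 0.28169)
M + m*t(0 + (1 - 5), 1/(o + 11)) = -7 + 20/(71*(8 + 11)) = -7 + (20/71)/19 = -7 + (20/71)*(1/19) = -7 + 20/1349 = -9423/1349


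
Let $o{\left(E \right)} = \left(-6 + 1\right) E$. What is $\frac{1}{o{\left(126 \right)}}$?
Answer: $- \frac{1}{630} \approx -0.0015873$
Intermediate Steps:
$o{\left(E \right)} = - 5 E$
$\frac{1}{o{\left(126 \right)}} = \frac{1}{\left(-5\right) 126} = \frac{1}{-630} = - \frac{1}{630}$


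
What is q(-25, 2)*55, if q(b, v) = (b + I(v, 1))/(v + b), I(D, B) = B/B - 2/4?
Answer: 2695/46 ≈ 58.587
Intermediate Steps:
I(D, B) = ½ (I(D, B) = 1 - 2*¼ = 1 - ½ = ½)
q(b, v) = (½ + b)/(b + v) (q(b, v) = (b + ½)/(v + b) = (½ + b)/(b + v))
q(-25, 2)*55 = ((½ - 25)/(-25 + 2))*55 = (-49/2/(-23))*55 = -1/23*(-49/2)*55 = (49/46)*55 = 2695/46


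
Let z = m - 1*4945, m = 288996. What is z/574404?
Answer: 284051/574404 ≈ 0.49451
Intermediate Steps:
z = 284051 (z = 288996 - 1*4945 = 288996 - 4945 = 284051)
z/574404 = 284051/574404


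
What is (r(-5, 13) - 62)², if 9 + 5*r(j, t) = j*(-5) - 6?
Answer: 3600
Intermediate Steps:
r(j, t) = -3 - j (r(j, t) = -9/5 + (j*(-5) - 6)/5 = -9/5 + (-5*j - 6)/5 = -9/5 + (-6 - 5*j)/5 = -9/5 + (-6/5 - j) = -3 - j)
(r(-5, 13) - 62)² = ((-3 - 1*(-5)) - 62)² = ((-3 + 5) - 62)² = (2 - 62)² = (-60)² = 3600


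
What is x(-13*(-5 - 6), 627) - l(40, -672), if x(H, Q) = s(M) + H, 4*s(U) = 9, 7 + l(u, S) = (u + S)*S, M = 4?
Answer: -1698207/4 ≈ -4.2455e+5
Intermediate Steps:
l(u, S) = -7 + S*(S + u) (l(u, S) = -7 + (u + S)*S = -7 + (S + u)*S = -7 + S*(S + u))
s(U) = 9/4 (s(U) = (¼)*9 = 9/4)
x(H, Q) = 9/4 + H
x(-13*(-5 - 6), 627) - l(40, -672) = (9/4 - 13*(-5 - 6)) - (-7 + (-672)² - 672*40) = (9/4 - 13*(-11)) - (-7 + 451584 - 26880) = (9/4 + 143) - 1*424697 = 581/4 - 424697 = -1698207/4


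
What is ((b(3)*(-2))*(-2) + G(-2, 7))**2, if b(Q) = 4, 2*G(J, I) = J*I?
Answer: 81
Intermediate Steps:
G(J, I) = I*J/2 (G(J, I) = (J*I)/2 = (I*J)/2 = I*J/2)
((b(3)*(-2))*(-2) + G(-2, 7))**2 = ((4*(-2))*(-2) + (1/2)*7*(-2))**2 = (-8*(-2) - 7)**2 = (16 - 7)**2 = 9**2 = 81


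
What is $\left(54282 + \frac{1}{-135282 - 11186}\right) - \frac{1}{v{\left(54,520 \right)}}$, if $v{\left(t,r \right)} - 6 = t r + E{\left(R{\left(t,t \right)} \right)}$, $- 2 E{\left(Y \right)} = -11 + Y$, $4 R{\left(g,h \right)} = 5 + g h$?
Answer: $\frac{1763525206418981}{32488213548} \approx 54282.0$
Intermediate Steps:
$R{\left(g,h \right)} = \frac{5}{4} + \frac{g h}{4}$ ($R{\left(g,h \right)} = \frac{5 + g h}{4} = \frac{5}{4} + \frac{g h}{4}$)
$E{\left(Y \right)} = \frac{11}{2} - \frac{Y}{2}$ ($E{\left(Y \right)} = - \frac{-11 + Y}{2} = \frac{11}{2} - \frac{Y}{2}$)
$v{\left(t,r \right)} = \frac{87}{8} - \frac{t^{2}}{8} + r t$ ($v{\left(t,r \right)} = 6 - \left(- \frac{11}{2} + \frac{\frac{5}{4} + \frac{t t}{4}}{2} - t r\right) = 6 - \left(- \frac{11}{2} + \frac{\frac{5}{4} + \frac{t^{2}}{4}}{2} - r t\right) = 6 + \left(r t + \left(\frac{11}{2} - \left(\frac{5}{8} + \frac{t^{2}}{8}\right)\right)\right) = 6 - \left(- \frac{39}{8} + \frac{t^{2}}{8} - r t\right) = 6 + \left(\frac{39}{8} - \frac{t^{2}}{8} + r t\right) = \frac{87}{8} - \frac{t^{2}}{8} + r t$)
$\left(54282 + \frac{1}{-135282 - 11186}\right) - \frac{1}{v{\left(54,520 \right)}} = \left(54282 + \frac{1}{-135282 - 11186}\right) - \frac{1}{\frac{87}{8} - \frac{54^{2}}{8} + 520 \cdot 54} = \left(54282 + \frac{1}{-146468}\right) - \frac{1}{\frac{87}{8} - \frac{729}{2} + 28080} = \left(54282 - \frac{1}{146468}\right) - \frac{1}{\frac{87}{8} - \frac{729}{2} + 28080} = \frac{7950575975}{146468} - \frac{1}{\frac{221811}{8}} = \frac{7950575975}{146468} - \frac{8}{221811} = \frac{1763525206418981}{32488213548}$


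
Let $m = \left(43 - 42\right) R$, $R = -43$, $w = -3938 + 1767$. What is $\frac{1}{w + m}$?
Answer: $- \frac{1}{2214} \approx -0.00045167$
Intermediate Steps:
$w = -2171$
$m = -43$ ($m = \left(43 - 42\right) \left(-43\right) = 1 \left(-43\right) = -43$)
$\frac{1}{w + m} = \frac{1}{-2171 - 43} = \frac{1}{-2214} = - \frac{1}{2214}$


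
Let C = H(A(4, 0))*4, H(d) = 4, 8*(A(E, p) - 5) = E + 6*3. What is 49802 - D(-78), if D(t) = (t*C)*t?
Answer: -47542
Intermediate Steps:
A(E, p) = 29/4 + E/8 (A(E, p) = 5 + (E + 6*3)/8 = 5 + (E + 18)/8 = 5 + (18 + E)/8 = 5 + (9/4 + E/8) = 29/4 + E/8)
C = 16 (C = 4*4 = 16)
D(t) = 16*t**2 (D(t) = (t*16)*t = (16*t)*t = 16*t**2)
49802 - D(-78) = 49802 - 16*(-78)**2 = 49802 - 16*6084 = 49802 - 1*97344 = 49802 - 97344 = -47542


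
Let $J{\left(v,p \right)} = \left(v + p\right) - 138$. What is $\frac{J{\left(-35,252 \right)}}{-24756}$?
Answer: $- \frac{79}{24756} \approx -0.0031911$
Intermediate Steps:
$J{\left(v,p \right)} = -138 + p + v$ ($J{\left(v,p \right)} = \left(p + v\right) - 138 = -138 + p + v$)
$\frac{J{\left(-35,252 \right)}}{-24756} = \frac{-138 + 252 - 35}{-24756} = 79 \left(- \frac{1}{24756}\right) = - \frac{79}{24756}$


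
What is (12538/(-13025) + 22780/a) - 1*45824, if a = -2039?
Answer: -1217314920882/26557975 ≈ -45836.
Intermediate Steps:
(12538/(-13025) + 22780/a) - 1*45824 = (12538/(-13025) + 22780/(-2039)) - 1*45824 = (12538*(-1/13025) + 22780*(-1/2039)) - 45824 = (-12538/13025 - 22780/2039) - 45824 = -322274482/26557975 - 45824 = -1217314920882/26557975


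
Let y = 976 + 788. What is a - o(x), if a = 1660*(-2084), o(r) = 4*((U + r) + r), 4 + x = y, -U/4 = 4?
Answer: -3473456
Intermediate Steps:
y = 1764
U = -16 (U = -4*4 = -16)
x = 1760 (x = -4 + 1764 = 1760)
o(r) = -64 + 8*r (o(r) = 4*((-16 + r) + r) = 4*(-16 + 2*r) = -64 + 8*r)
a = -3459440
a - o(x) = -3459440 - (-64 + 8*1760) = -3459440 - (-64 + 14080) = -3459440 - 1*14016 = -3459440 - 14016 = -3473456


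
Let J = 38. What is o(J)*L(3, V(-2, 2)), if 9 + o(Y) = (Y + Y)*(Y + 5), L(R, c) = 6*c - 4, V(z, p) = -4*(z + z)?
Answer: 299828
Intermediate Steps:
V(z, p) = -8*z
L(R, c) = -4 + 6*c
o(Y) = -9 + 2*Y*(5 + Y) (o(Y) = -9 + (Y + Y)*(Y + 5) = -9 + (2*Y)*(5 + Y) = -9 + 2*Y*(5 + Y))
o(J)*L(3, V(-2, 2)) = (-9 + 2*38² + 10*38)*(-4 + 6*(-8*(-2))) = (-9 + 2*1444 + 380)*(-4 + 6*16) = (-9 + 2888 + 380)*(-4 + 96) = 3259*92 = 299828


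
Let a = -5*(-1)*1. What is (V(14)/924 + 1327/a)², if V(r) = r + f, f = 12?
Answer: 375939433321/5336100 ≈ 70452.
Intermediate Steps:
V(r) = 12 + r (V(r) = r + 12 = 12 + r)
a = 5 (a = 5*1 = 5)
(V(14)/924 + 1327/a)² = ((12 + 14)/924 + 1327/5)² = (26*(1/924) + 1327*(⅕))² = (13/462 + 1327/5)² = (613139/2310)² = 375939433321/5336100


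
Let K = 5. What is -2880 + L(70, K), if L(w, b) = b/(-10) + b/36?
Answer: -103693/36 ≈ -2880.4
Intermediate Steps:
L(w, b) = -13*b/180 (L(w, b) = b*(-1/10) + b*(1/36) = -b/10 + b/36 = -13*b/180)
-2880 + L(70, K) = -2880 - 13/180*5 = -2880 - 13/36 = -103693/36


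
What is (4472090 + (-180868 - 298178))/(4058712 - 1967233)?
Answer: 3993044/2091479 ≈ 1.9092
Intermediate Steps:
(4472090 + (-180868 - 298178))/(4058712 - 1967233) = (4472090 - 479046)/2091479 = 3993044*(1/2091479) = 3993044/2091479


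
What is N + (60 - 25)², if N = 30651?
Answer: 31876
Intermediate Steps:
N + (60 - 25)² = 30651 + (60 - 25)² = 30651 + 35² = 30651 + 1225 = 31876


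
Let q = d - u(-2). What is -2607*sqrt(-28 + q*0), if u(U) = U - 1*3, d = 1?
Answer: -5214*I*sqrt(7) ≈ -13795.0*I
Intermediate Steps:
u(U) = -3 + U (u(U) = U - 3 = -3 + U)
q = 6 (q = 1 - (-3 - 2) = 1 - 1*(-5) = 1 + 5 = 6)
-2607*sqrt(-28 + q*0) = -2607*sqrt(-28 + 6*0) = -2607*sqrt(-28 + 0) = -5214*I*sqrt(7)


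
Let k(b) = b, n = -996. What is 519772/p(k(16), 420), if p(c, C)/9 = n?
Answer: -129943/2241 ≈ -57.984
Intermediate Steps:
p(c, C) = -8964 (p(c, C) = 9*(-996) = -8964)
519772/p(k(16), 420) = 519772/(-8964) = 519772*(-1/8964) = -129943/2241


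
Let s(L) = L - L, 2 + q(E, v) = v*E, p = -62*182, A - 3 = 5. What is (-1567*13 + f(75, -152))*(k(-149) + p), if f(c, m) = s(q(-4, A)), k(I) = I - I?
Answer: 229866364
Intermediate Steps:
A = 8 (A = 3 + 5 = 8)
p = -11284
q(E, v) = -2 + E*v (q(E, v) = -2 + v*E = -2 + E*v)
k(I) = 0
s(L) = 0
f(c, m) = 0
(-1567*13 + f(75, -152))*(k(-149) + p) = (-1567*13 + 0)*(0 - 11284) = (-20371 + 0)*(-11284) = -20371*(-11284) = 229866364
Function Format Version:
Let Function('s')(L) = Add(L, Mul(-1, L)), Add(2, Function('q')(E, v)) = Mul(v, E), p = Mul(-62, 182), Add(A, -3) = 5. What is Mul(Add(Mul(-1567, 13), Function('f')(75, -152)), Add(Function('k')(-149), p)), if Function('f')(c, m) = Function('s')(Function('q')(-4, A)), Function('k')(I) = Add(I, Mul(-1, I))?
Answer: 229866364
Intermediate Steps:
A = 8 (A = Add(3, 5) = 8)
p = -11284
Function('q')(E, v) = Add(-2, Mul(E, v)) (Function('q')(E, v) = Add(-2, Mul(v, E)) = Add(-2, Mul(E, v)))
Function('k')(I) = 0
Function('s')(L) = 0
Function('f')(c, m) = 0
Mul(Add(Mul(-1567, 13), Function('f')(75, -152)), Add(Function('k')(-149), p)) = Mul(Add(Mul(-1567, 13), 0), Add(0, -11284)) = Mul(Add(-20371, 0), -11284) = Mul(-20371, -11284) = 229866364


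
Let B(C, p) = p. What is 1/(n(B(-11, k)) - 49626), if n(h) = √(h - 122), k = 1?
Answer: -49626/2462739997 - 11*I/2462739997 ≈ -2.0151e-5 - 4.4666e-9*I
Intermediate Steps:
n(h) = √(-122 + h)
1/(n(B(-11, k)) - 49626) = 1/(√(-122 + 1) - 49626) = 1/(√(-121) - 49626) = 1/(11*I - 49626) = 1/(-49626 + 11*I) = (-49626 - 11*I)/2462739997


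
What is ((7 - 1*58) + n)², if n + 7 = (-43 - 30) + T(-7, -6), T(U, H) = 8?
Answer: 15129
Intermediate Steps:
n = -72 (n = -7 + ((-43 - 30) + 8) = -7 + (-73 + 8) = -7 - 65 = -72)
((7 - 1*58) + n)² = ((7 - 1*58) - 72)² = ((7 - 58) - 72)² = (-51 - 72)² = (-123)² = 15129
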